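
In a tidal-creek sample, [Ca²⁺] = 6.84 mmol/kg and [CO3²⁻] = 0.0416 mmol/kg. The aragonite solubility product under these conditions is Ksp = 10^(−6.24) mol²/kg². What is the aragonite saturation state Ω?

Ω = 0.494

Ksp = 10^(−6.24) = 5.754×10^-7
Ω = [Ca²⁺][CO3²⁻]/Ksp = (6.84×10^-3)(0.0416×10^-3) / 5.754×10^-7 = 0.494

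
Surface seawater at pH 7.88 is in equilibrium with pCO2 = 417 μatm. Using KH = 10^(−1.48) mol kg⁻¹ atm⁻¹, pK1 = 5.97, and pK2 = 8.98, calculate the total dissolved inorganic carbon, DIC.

DIC = 1.23 mmol/kg

[CO2*] = KH · pCO2 = 10^(−1.48) × 417×10^-6 = 1.381×10^-5 mol/kg
α₀ = 1/(1 + K1/[H⁺] + K1K2/[H⁺]²) = 1/(1 + 10^+1.91 + 10^+0.81) = 0.01127
DIC = [CO2*]/α₀ = 1.381×10^-5 / 0.01127 = 1.23 mmol/kg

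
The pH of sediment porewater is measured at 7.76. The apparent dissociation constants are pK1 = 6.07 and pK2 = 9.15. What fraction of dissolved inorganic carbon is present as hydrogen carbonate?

α₁ = 0.942

α₁ = 1 / (1 + [H⁺]/K1 + K2/[H⁺]) = 1 / (1 + 10^-1.69 + 10^-1.39)
   = 1 / (1 + 0.020417 + 0.040738) = 1/1.0612 = 0.9424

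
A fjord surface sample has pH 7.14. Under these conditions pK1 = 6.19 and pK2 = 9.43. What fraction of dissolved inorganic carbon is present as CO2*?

α₀ = 0.100

α₀ = 1 / (1 + K1/[H⁺] + K1K2/[H⁺]²) = 1 / (1 + 10^+0.95 + 10^-1.34)
   = 1 / (1 + 8.9125 + 0.045709) = 1/9.9582 = 0.1004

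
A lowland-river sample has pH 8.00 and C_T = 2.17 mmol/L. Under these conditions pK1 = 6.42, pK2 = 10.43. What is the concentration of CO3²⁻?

[CO3²⁻] = 7.83 μmol/L

α₂ = 1 / (1 + [H⁺]/K2 + [H⁺]²/(K1K2)) = 1 / (1 + 10^+2.43 + 10^+0.85)
   = 1 / (1 + 269.15 + 7.0795) = 1/277.23 = 0.003607
[CO3²⁻] = α₂ × DIC = 0.003607 × 2.17 = 0.00783 mmol/L = 7.83 μmol/L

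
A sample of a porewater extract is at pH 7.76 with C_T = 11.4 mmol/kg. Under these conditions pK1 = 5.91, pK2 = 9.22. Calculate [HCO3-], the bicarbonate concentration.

[HCO3⁻] = 10.9 mmol/kg

α₁ = 1 / (1 + [H⁺]/K1 + K2/[H⁺]) = 1 / (1 + 10^-1.85 + 10^-1.46)
   = 1 / (1 + 0.014125 + 0.034674) = 1/1.0488 = 0.9535
[HCO3⁻] = α₁ × DIC = 0.9535 × 11.4 = 10.9 mmol/kg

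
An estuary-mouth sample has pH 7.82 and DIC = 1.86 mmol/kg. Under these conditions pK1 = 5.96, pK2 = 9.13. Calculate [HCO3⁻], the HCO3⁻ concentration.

α₁ = 1 / (1 + [H⁺]/K1 + K2/[H⁺]) = 1 / (1 + 10^-1.86 + 10^-1.31)
   = 1 / (1 + 0.013804 + 0.048978) = 1/1.0628 = 0.9409
[HCO3⁻] = α₁ × DIC = 0.9409 × 1.86 = 1.75 mmol/kg

[HCO3⁻] = 1.75 mmol/kg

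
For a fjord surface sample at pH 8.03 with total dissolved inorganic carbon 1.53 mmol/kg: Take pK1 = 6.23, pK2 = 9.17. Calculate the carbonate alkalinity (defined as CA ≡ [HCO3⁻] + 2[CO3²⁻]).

CA = [HCO3⁻] + 2[CO3²⁻] = (α₁ + 2α₂)·DIC
At pH 8.03: [H⁺]/K1 = 10^-1.80 = 0.015849, K2/[H⁺] = 10^-1.14 = 0.072444
α₁ = 1/(1 + 0.015849 + 0.072444) = 1/1.0883 = 0.9189; α₂ = α₁·K2/[H⁺] = 0.06657
α₁ + 2α₂ = 1.0520
CA = 1.0520 × 1.53 = 1.61 mmol/kg

CA = 1.61 mmol/kg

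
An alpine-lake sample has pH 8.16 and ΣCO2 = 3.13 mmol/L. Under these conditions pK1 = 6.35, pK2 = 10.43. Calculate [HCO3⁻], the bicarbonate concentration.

α₁ = 1 / (1 + [H⁺]/K1 + K2/[H⁺]) = 1 / (1 + 10^-1.81 + 10^-2.27)
   = 1 / (1 + 0.015488 + 0.0053703) = 1/1.0209 = 0.9796
[HCO3⁻] = α₁ × DIC = 0.9796 × 3.13 = 3.07 mmol/L

[HCO3⁻] = 3.07 mmol/L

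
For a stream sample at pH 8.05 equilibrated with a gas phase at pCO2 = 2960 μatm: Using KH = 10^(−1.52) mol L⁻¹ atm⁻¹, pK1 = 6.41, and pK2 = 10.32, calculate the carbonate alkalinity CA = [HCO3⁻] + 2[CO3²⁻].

CA = 3.94 mmol/L

[CO2*] = KH · pCO2 = 10^(−1.52) × 2960×10^-6 = 8.939×10^-5 mol/L
α₀ = 1/(1 + K1/[H⁺] + K1K2/[H⁺]²) = 1/(1 + 10^+1.64 + 10^-0.63) = 0.02228
DIC = [CO2*]/α₀ = 8.939×10^-5 / 0.02228 = 4.012 mmol/L
CA = (α₁ + 2α₂)·DIC = (0.9725 + 2×0.005223) × 4.012 = 3.94 mmol/L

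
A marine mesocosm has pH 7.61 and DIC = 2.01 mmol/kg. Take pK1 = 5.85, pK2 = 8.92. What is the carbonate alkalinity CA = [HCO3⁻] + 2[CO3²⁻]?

CA = [HCO3⁻] + 2[CO3²⁻] = (α₁ + 2α₂)·DIC
At pH 7.61: [H⁺]/K1 = 10^-1.76 = 0.017378, K2/[H⁺] = 10^-1.31 = 0.048978
α₁ = 1/(1 + 0.017378 + 0.048978) = 1/1.0664 = 0.9378; α₂ = α₁·K2/[H⁺] = 0.04593
α₁ + 2α₂ = 1.0296
CA = 1.0296 × 2.01 = 2.07 mmol/kg

CA = 2.07 mmol/kg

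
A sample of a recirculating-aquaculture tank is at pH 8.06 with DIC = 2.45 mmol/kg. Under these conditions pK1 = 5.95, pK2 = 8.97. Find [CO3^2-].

[CO3²⁻] = 0.267 mmol/kg

α₂ = 1 / (1 + [H⁺]/K2 + [H⁺]²/(K1K2)) = 1 / (1 + 10^+0.91 + 10^-1.20)
   = 1 / (1 + 8.1283 + 0.063096) = 1/9.1914 = 0.1088
[CO3²⁻] = α₂ × DIC = 0.1088 × 2.45 = 0.267 mmol/kg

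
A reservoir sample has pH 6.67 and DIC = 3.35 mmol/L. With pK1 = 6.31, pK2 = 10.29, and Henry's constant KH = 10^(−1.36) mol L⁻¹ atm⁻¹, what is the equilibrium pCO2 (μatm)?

pCO2 = 2.33×10^4 μatm

α₀ = 1 / (1 + K1/[H⁺] + K1K2/[H⁺]²) = 1 / (1 + 10^+0.36 + 10^-3.26)
   = 1 / (1 + 2.2909 + 0.00054954) = 1/3.2914 = 0.3038
[CO2*] = α₀ × DIC = 0.3038 × 3.35 = 1.018 mmol/L
pCO2 = [CO2*]/KH = 1.018×10^-3 / 4.365×10^-2 = 2.33×10^4 μatm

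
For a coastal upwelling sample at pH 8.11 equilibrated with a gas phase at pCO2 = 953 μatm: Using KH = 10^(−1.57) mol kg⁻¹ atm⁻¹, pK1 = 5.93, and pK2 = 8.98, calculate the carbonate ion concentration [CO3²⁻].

[CO2*] = KH · pCO2 = 10^(−1.57) × 953×10^-6 = 2.565×10^-5 mol/kg
α₀ = 1/(1 + K1/[H⁺] + K1K2/[H⁺]²) = 1/(1 + 10^+2.18 + 10^+1.31) = 0.005788
DIC = [CO2*]/α₀ = 2.565×10^-5 / 0.005788 = 4.432 mmol/kg
[CO3²⁻] = α₂·DIC; α₂ = 0.1182, so [CO3²⁻] = 0.1182 × 4.432 = 0.524 mmol/kg

[CO3²⁻] = 0.524 mmol/kg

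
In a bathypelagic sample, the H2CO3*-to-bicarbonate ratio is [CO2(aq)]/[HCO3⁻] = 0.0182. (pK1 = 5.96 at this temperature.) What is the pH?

From K1 = [H⁺][HCO3⁻]/[CO2(aq)]:  pH = pK1 − log₁₀([CO2(aq)]/[HCO3⁻])
log₁₀(0.0182) = -1.740
pH = 5.96 − (-1.740) = 7.70

pH = 7.70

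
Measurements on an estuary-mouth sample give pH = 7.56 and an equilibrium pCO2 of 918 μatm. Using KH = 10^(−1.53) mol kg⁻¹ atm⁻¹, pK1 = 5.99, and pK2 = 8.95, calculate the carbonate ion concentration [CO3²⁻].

[CO2*] = KH · pCO2 = 10^(−1.53) × 918×10^-6 = 2.709×10^-5 mol/kg
α₀ = 1/(1 + K1/[H⁺] + K1K2/[H⁺]²) = 1/(1 + 10^+1.57 + 10^+0.18) = 0.02521
DIC = [CO2*]/α₀ = 2.709×10^-5 / 0.02521 = 1.075 mmol/kg
[CO3²⁻] = α₂·DIC; α₂ = 0.03816, so [CO3²⁻] = 0.03816 × 1.075 = 0.0410 mmol/kg

[CO3²⁻] = 0.0410 mmol/kg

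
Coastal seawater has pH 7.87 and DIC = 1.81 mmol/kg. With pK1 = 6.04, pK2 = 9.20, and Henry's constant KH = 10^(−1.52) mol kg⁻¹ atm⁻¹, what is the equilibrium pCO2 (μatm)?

pCO2 = 835 μatm

α₀ = 1 / (1 + K1/[H⁺] + K1K2/[H⁺]²) = 1 / (1 + 10^+1.83 + 10^+0.50)
   = 1 / (1 + 67.608 + 3.1623) = 1/71.771 = 0.01393
[CO2*] = α₀ × DIC = 0.01393 × 1.81 = 0.02522 mmol/kg
pCO2 = [CO2*]/KH = 2.522×10^-5 / 3.020×10^-2 = 835 μatm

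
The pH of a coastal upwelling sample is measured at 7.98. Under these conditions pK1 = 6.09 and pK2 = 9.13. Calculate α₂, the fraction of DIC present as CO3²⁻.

α₂ = 1 / (1 + [H⁺]/K2 + [H⁺]²/(K1K2)) = 1 / (1 + 10^+1.15 + 10^-0.74)
   = 1 / (1 + 14.125 + 0.18197) = 1/15.307 = 0.06533

α₂ = 0.0653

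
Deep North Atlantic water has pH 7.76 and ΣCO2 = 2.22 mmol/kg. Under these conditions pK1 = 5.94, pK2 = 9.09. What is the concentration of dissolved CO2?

[CO2*] = 0.0316 mmol/kg

α₀ = 1 / (1 + K1/[H⁺] + K1K2/[H⁺]²) = 1 / (1 + 10^+1.82 + 10^+0.49)
   = 1 / (1 + 66.069 + 3.0903) = 1/70.160 = 0.01425
[CO2*] = α₀ × DIC = 0.01425 × 2.22 = 0.0316 mmol/kg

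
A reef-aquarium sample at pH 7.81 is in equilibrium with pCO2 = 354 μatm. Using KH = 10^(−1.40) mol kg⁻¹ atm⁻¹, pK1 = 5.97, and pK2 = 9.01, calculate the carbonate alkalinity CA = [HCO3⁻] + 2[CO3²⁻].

[CO2*] = KH · pCO2 = 10^(−1.40) × 354×10^-6 = 1.409×10^-5 mol/kg
α₀ = 1/(1 + K1/[H⁺] + K1K2/[H⁺]²) = 1/(1 + 10^+1.84 + 10^+0.64) = 0.01341
DIC = [CO2*]/α₀ = 1.409×10^-5 / 0.01341 = 1.051 mmol/kg
CA = (α₁ + 2α₂)·DIC = (0.9280 + 2×0.05855) × 1.051 = 1.10 mmol/kg

CA = 1.10 mmol/kg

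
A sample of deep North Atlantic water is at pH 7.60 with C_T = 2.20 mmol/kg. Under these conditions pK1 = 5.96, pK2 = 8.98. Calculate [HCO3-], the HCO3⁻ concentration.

α₁ = 1 / (1 + [H⁺]/K1 + K2/[H⁺]) = 1 / (1 + 10^-1.64 + 10^-1.38)
   = 1 / (1 + 0.022909 + 0.041687) = 1/1.0646 = 0.9393
[HCO3⁻] = α₁ × DIC = 0.9393 × 2.20 = 2.07 mmol/kg

[HCO3⁻] = 2.07 mmol/kg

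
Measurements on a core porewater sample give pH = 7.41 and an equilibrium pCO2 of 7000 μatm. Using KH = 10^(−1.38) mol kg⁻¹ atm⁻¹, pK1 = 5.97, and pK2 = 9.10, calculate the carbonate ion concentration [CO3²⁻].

[CO2*] = KH · pCO2 = 10^(−1.38) × 7000×10^-6 = 2.918×10^-4 mol/kg
α₀ = 1/(1 + K1/[H⁺] + K1K2/[H⁺]²) = 1/(1 + 10^+1.44 + 10^-0.25) = 0.03436
DIC = [CO2*]/α₀ = 2.918×10^-4 / 0.03436 = 8.493 mmol/kg
[CO3²⁻] = α₂·DIC; α₂ = 0.01932, so [CO3²⁻] = 0.01932 × 8.493 = 0.164 mmol/kg

[CO3²⁻] = 0.164 mmol/kg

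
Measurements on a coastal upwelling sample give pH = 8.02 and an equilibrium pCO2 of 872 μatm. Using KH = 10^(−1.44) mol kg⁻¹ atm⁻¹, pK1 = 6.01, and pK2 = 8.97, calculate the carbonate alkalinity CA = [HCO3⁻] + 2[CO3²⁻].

CA = 3.97 mmol/kg

[CO2*] = KH · pCO2 = 10^(−1.44) × 872×10^-6 = 3.166×10^-5 mol/kg
α₀ = 1/(1 + K1/[H⁺] + K1K2/[H⁺]²) = 1/(1 + 10^+2.01 + 10^+1.06) = 0.008710
DIC = [CO2*]/α₀ = 3.166×10^-5 / 0.008710 = 3.635 mmol/kg
CA = (α₁ + 2α₂)·DIC = (0.8913 + 2×0.1000) × 3.635 = 3.97 mmol/kg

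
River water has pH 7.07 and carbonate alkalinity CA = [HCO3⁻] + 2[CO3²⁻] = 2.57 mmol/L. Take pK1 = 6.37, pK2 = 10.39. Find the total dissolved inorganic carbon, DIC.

DIC = 3.08 mmol/L

CA = [HCO3⁻] + 2[CO3²⁻] = (α₁ + 2α₂)·DIC
At pH 7.07: [H⁺]/K1 = 10^-0.70 = 0.19953, K2/[H⁺] = 10^-3.32 = 0.00047863
α₁ = 1/(1 + 0.19953 + 0.00047863) = 1/1.2000 = 0.8333; α₂ = α₁·K2/[H⁺] = 0.0003989
α₁ + 2α₂ = 0.8341
DIC = CA / (α₁ + 2α₂) = 2.57 / 0.8341 = 3.08 mmol/L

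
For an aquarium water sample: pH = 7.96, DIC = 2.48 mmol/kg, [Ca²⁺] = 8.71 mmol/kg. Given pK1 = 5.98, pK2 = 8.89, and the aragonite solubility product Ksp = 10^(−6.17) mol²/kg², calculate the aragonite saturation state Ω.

Ω = 3.33

α₂ = 1 / (1 + [H⁺]/K2 + [H⁺]²/(K1K2)) = 1 / (1 + 10^+0.93 + 10^-1.05)
   = 1 / (1 + 8.5114 + 0.089125) = 1/9.6005 = 0.1042
[CO3²⁻] = α₂ × DIC = 0.1042 × 2.48 = 0.2583 mmol/kg
Ksp = 10^(−6.17) = 6.761×10^-7
Ω = [Ca²⁺][CO3²⁻]/Ksp = (8.71×10^-3)(2.583×10^-4) / 6.761×10^-7 = 3.33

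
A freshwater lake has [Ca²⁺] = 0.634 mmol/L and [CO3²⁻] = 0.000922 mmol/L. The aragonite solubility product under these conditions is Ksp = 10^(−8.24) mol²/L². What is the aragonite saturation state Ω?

Ω = 0.102

Ksp = 10^(−8.24) = 5.754×10^-9
Ω = [Ca²⁺][CO3²⁻]/Ksp = (0.634×10^-3)(0.000922×10^-3) / 5.754×10^-9 = 0.102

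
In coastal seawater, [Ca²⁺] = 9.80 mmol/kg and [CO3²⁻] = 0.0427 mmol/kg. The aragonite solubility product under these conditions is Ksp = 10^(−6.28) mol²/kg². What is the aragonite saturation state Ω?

Ω = 0.797

Ksp = 10^(−6.28) = 5.248×10^-7
Ω = [Ca²⁺][CO3²⁻]/Ksp = (9.80×10^-3)(0.0427×10^-3) / 5.248×10^-7 = 0.797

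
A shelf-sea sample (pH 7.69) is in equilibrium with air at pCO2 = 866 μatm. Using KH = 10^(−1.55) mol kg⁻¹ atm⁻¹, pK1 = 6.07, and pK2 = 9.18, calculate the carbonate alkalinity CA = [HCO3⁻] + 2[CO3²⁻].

[CO2*] = KH · pCO2 = 10^(−1.55) × 866×10^-6 = 2.441×10^-5 mol/kg
α₀ = 1/(1 + K1/[H⁺] + K1K2/[H⁺]²) = 1/(1 + 10^+1.62 + 10^+0.13) = 0.02271
DIC = [CO2*]/α₀ = 2.441×10^-5 / 0.02271 = 1.075 mmol/kg
CA = (α₁ + 2α₂)·DIC = (0.9467 + 2×0.03063) × 1.075 = 1.08 mmol/kg

CA = 1.08 mmol/kg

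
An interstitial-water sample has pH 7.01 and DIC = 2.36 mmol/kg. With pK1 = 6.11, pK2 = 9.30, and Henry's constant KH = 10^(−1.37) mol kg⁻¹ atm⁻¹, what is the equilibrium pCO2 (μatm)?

α₀ = 1 / (1 + K1/[H⁺] + K1K2/[H⁺]²) = 1 / (1 + 10^+0.90 + 10^-1.39)
   = 1 / (1 + 7.9433 + 0.040738) = 1/8.9840 = 0.1113
[CO2*] = α₀ × DIC = 0.1113 × 2.36 = 0.2627 mmol/kg
pCO2 = [CO2*]/KH = 2.627×10^-4 / 4.266×10^-2 = 6160 μatm

pCO2 = 6160 μatm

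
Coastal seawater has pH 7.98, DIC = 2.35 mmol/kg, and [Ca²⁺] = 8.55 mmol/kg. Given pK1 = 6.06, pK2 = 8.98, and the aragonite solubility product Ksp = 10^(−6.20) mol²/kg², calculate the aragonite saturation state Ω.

Ω = 2.86

α₂ = 1 / (1 + [H⁺]/K2 + [H⁺]²/(K1K2)) = 1 / (1 + 10^+1.00 + 10^-0.92)
   = 1 / (1 + 10.000 + 0.12023) = 1/11.120 = 0.08993
[CO3²⁻] = α₂ × DIC = 0.08993 × 2.35 = 0.2113 mmol/kg
Ksp = 10^(−6.20) = 6.310×10^-7
Ω = [Ca²⁺][CO3²⁻]/Ksp = (8.55×10^-3)(2.113×10^-4) / 6.310×10^-7 = 2.86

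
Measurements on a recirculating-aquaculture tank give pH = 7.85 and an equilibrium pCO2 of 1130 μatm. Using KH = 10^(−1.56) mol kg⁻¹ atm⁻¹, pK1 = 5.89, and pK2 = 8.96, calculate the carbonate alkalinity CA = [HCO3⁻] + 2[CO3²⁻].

[CO2*] = KH · pCO2 = 10^(−1.56) × 1130×10^-6 = 3.112×10^-5 mol/kg
α₀ = 1/(1 + K1/[H⁺] + K1K2/[H⁺]²) = 1/(1 + 10^+1.96 + 10^+0.85) = 0.01007
DIC = [CO2*]/α₀ = 3.112×10^-5 / 0.01007 = 3.090 mmol/kg
CA = (α₁ + 2α₂)·DIC = (0.9186 + 2×0.07131) × 3.090 = 3.28 mmol/kg

CA = 3.28 mmol/kg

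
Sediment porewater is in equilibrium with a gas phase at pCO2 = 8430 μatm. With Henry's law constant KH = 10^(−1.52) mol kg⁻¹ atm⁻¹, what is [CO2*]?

KH = 10^(−1.52) = 3.020×10^-2 mol kg⁻¹ atm⁻¹
[CO2*] = KH · pCO2 = 3.020×10^-2 × 8430×10^-6 atm = 2.55×10^-4 mol/kg

[CO2*] = 255 μmol/kg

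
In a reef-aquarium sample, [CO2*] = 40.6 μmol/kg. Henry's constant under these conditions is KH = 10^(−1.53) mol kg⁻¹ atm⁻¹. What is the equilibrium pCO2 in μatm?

pCO2 = 1380 μatm

KH = 10^(−1.53) = 2.951×10^-2 mol kg⁻¹ atm⁻¹
pCO2 = [CO2*]/KH = 40.6×10^-6 / 2.951×10^-2 = 1.38×10^-3 atm = 1380 μatm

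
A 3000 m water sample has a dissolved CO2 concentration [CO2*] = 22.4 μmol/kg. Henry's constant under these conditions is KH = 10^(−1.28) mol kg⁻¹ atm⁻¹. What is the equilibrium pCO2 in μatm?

KH = 10^(−1.28) = 5.248×10^-2 mol kg⁻¹ atm⁻¹
pCO2 = [CO2*]/KH = 22.4×10^-6 / 5.248×10^-2 = 4.27×10^-4 atm = 427 μatm

pCO2 = 427 μatm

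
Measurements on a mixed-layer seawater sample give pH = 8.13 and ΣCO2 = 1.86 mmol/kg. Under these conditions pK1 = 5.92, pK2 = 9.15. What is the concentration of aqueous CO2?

α₀ = 1 / (1 + K1/[H⁺] + K1K2/[H⁺]²) = 1 / (1 + 10^+2.21 + 10^+1.19)
   = 1 / (1 + 162.18 + 15.488) = 1/178.67 = 0.005597
[CO2*] = α₀ × DIC = 0.005597 × 1.86 = 0.0104 mmol/kg = 10.4 μmol/kg

[CO2*] = 10.4 μmol/kg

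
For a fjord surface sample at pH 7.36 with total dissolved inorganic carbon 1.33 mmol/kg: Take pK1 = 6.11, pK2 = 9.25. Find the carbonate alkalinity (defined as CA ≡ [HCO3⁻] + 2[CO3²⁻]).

CA = [HCO3⁻] + 2[CO3²⁻] = (α₁ + 2α₂)·DIC
At pH 7.36: [H⁺]/K1 = 10^-1.25 = 0.056234, K2/[H⁺] = 10^-1.89 = 0.012882
α₁ = 1/(1 + 0.056234 + 0.012882) = 1/1.0691 = 0.9354; α₂ = α₁·K2/[H⁺] = 0.01205
α₁ + 2α₂ = 0.9595
CA = 0.9595 × 1.33 = 1.28 mmol/kg

CA = 1.28 mmol/kg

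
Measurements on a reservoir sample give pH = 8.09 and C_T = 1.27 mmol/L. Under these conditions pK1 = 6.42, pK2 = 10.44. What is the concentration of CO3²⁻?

α₂ = 1 / (1 + [H⁺]/K2 + [H⁺]²/(K1K2)) = 1 / (1 + 10^+2.35 + 10^+0.68)
   = 1 / (1 + 223.87 + 4.7863) = 1/229.66 = 0.004354
[CO3²⁻] = α₂ × DIC = 0.004354 × 1.27 = 0.00553 mmol/L = 5.53 μmol/L

[CO3²⁻] = 5.53 μmol/L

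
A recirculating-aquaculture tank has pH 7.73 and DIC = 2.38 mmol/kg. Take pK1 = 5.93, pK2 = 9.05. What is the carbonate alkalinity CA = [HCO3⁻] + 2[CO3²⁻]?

CA = 2.45 mmol/kg

CA = [HCO3⁻] + 2[CO3²⁻] = (α₁ + 2α₂)·DIC
At pH 7.73: [H⁺]/K1 = 10^-1.80 = 0.015849, K2/[H⁺] = 10^-1.32 = 0.047863
α₁ = 1/(1 + 0.015849 + 0.047863) = 1/1.0637 = 0.9401; α₂ = α₁·K2/[H⁺] = 0.04500
α₁ + 2α₂ = 1.0301
CA = 1.0301 × 2.38 = 2.45 mmol/kg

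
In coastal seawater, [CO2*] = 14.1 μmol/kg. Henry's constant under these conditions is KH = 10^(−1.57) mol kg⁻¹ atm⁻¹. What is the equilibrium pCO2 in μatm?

pCO2 = 524 μatm

KH = 10^(−1.57) = 2.692×10^-2 mol kg⁻¹ atm⁻¹
pCO2 = [CO2*]/KH = 14.1×10^-6 / 2.692×10^-2 = 5.24×10^-4 atm = 524 μatm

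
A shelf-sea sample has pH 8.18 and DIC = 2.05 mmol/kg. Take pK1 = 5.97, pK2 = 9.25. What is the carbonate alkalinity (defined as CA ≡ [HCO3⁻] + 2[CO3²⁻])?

CA = 2.20 mmol/kg

CA = [HCO3⁻] + 2[CO3²⁻] = (α₁ + 2α₂)·DIC
At pH 8.18: [H⁺]/K1 = 10^-2.21 = 0.0061660, K2/[H⁺] = 10^-1.07 = 0.085114
α₁ = 1/(1 + 0.0061660 + 0.085114) = 1/1.0913 = 0.9164; α₂ = α₁·K2/[H⁺] = 0.07799
α₁ + 2α₂ = 1.0723
CA = 1.0723 × 2.05 = 2.20 mmol/kg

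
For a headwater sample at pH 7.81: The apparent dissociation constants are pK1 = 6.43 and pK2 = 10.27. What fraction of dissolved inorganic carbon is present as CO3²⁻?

α₂ = 1 / (1 + [H⁺]/K2 + [H⁺]²/(K1K2)) = 1 / (1 + 10^+2.46 + 10^+1.08)
   = 1 / (1 + 288.40 + 12.023) = 1/301.43 = 0.003318

α₂ = 0.00332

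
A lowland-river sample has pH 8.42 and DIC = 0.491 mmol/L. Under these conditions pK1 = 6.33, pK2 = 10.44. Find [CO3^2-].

[CO3²⁻] = 4.61 μmol/L

α₂ = 1 / (1 + [H⁺]/K2 + [H⁺]²/(K1K2)) = 1 / (1 + 10^+2.02 + 10^-0.07)
   = 1 / (1 + 104.71 + 0.85114) = 1/106.56 = 0.009384
[CO3²⁻] = α₂ × DIC = 0.009384 × 0.491 = 0.00461 mmol/L = 4.61 μmol/L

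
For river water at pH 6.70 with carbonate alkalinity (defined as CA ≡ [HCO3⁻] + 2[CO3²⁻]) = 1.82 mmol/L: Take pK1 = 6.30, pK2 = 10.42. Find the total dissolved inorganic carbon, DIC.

CA = [HCO3⁻] + 2[CO3²⁻] = (α₁ + 2α₂)·DIC
At pH 6.70: [H⁺]/K1 = 10^-0.40 = 0.39811, K2/[H⁺] = 10^-3.72 = 0.00019055
α₁ = 1/(1 + 0.39811 + 0.00019055) = 1/1.3983 = 0.7152; α₂ = α₁·K2/[H⁺] = 0.0001363
α₁ + 2α₂ = 0.7154
DIC = CA / (α₁ + 2α₂) = 1.82 / 0.7154 = 2.54 mmol/L

DIC = 2.54 mmol/L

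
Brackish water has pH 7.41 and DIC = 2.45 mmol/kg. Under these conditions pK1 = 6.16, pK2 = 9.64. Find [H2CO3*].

[CO2*] = 0.130 mmol/kg

α₀ = 1 / (1 + K1/[H⁺] + K1K2/[H⁺]²) = 1 / (1 + 10^+1.25 + 10^-0.98)
   = 1 / (1 + 17.783 + 0.10471) = 1/18.888 = 0.05295
[CO2*] = α₀ × DIC = 0.05295 × 2.45 = 0.130 mmol/kg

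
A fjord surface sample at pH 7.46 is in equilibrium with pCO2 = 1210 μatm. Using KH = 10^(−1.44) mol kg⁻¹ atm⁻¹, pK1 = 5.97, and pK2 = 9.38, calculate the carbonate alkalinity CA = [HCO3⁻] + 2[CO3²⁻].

CA = 1.39 mmol/kg

[CO2*] = KH · pCO2 = 10^(−1.44) × 1210×10^-6 = 4.393×10^-5 mol/kg
α₀ = 1/(1 + K1/[H⁺] + K1K2/[H⁺]²) = 1/(1 + 10^+1.49 + 10^-0.43) = 0.03098
DIC = [CO2*]/α₀ = 4.393×10^-5 / 0.03098 = 1.418 mmol/kg
CA = (α₁ + 2α₂)·DIC = (0.9575 + 2×0.01151) × 1.418 = 1.39 mmol/kg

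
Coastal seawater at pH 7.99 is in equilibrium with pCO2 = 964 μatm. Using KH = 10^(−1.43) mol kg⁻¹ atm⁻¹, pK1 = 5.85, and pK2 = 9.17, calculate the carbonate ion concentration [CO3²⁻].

[CO3²⁻] = 0.327 mmol/kg

[CO2*] = KH · pCO2 = 10^(−1.43) × 964×10^-6 = 3.582×10^-5 mol/kg
α₀ = 1/(1 + K1/[H⁺] + K1K2/[H⁺]²) = 1/(1 + 10^+2.14 + 10^+0.96) = 0.006750
DIC = [CO2*]/α₀ = 3.582×10^-5 / 0.006750 = 5.306 mmol/kg
[CO3²⁻] = α₂·DIC; α₂ = 0.06156, so [CO3²⁻] = 0.06156 × 5.306 = 0.327 mmol/kg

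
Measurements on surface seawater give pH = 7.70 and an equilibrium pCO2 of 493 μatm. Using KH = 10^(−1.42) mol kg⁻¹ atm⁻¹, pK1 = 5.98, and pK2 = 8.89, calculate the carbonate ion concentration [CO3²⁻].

[CO2*] = KH · pCO2 = 10^(−1.42) × 493×10^-6 = 1.874×10^-5 mol/kg
α₀ = 1/(1 + K1/[H⁺] + K1K2/[H⁺]²) = 1/(1 + 10^+1.72 + 10^+0.53) = 0.01758
DIC = [CO2*]/α₀ = 1.874×10^-5 / 0.01758 = 1.066 mmol/kg
[CO3²⁻] = α₂·DIC; α₂ = 0.05958, so [CO3²⁻] = 0.05958 × 1.066 = 0.0635 mmol/kg

[CO3²⁻] = 0.0635 mmol/kg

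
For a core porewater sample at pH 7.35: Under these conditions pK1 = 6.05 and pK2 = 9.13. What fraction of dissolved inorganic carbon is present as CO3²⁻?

α₂ = 0.0156

α₂ = 1 / (1 + [H⁺]/K2 + [H⁺]²/(K1K2)) = 1 / (1 + 10^+1.78 + 10^+0.48)
   = 1 / (1 + 60.256 + 3.0200) = 1/64.276 = 0.01556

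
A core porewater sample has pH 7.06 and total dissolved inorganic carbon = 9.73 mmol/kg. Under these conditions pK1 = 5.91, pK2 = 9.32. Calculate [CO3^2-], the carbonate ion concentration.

[CO3²⁻] = 0.0497 mmol/kg

α₂ = 1 / (1 + [H⁺]/K2 + [H⁺]²/(K1K2)) = 1 / (1 + 10^+2.26 + 10^+1.11)
   = 1 / (1 + 181.97 + 12.882) = 1/195.85 = 0.005106
[CO3²⁻] = α₂ × DIC = 0.005106 × 9.73 = 0.0497 mmol/kg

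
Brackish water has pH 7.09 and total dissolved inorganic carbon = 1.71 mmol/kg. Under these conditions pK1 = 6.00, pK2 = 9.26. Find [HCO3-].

[HCO3⁻] = 1.57 mmol/kg

α₁ = 1 / (1 + [H⁺]/K1 + K2/[H⁺]) = 1 / (1 + 10^-1.09 + 10^-2.17)
   = 1 / (1 + 0.081283 + 0.0067608) = 1/1.0880 = 0.9191
[HCO3⁻] = α₁ × DIC = 0.9191 × 1.71 = 1.57 mmol/kg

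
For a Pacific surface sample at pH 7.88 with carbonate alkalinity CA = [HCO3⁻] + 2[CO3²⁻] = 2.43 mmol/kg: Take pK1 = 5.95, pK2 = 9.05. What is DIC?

CA = [HCO3⁻] + 2[CO3²⁻] = (α₁ + 2α₂)·DIC
At pH 7.88: [H⁺]/K1 = 10^-1.93 = 0.011749, K2/[H⁺] = 10^-1.17 = 0.067608
α₁ = 1/(1 + 0.011749 + 0.067608) = 1/1.0794 = 0.9265; α₂ = α₁·K2/[H⁺] = 0.06264
α₁ + 2α₂ = 1.0518
DIC = CA / (α₁ + 2α₂) = 2.43 / 1.0518 = 2.31 mmol/kg

DIC = 2.31 mmol/kg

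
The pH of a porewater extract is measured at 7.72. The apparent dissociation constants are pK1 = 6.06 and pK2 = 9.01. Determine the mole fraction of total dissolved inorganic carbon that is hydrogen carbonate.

α₁ = 0.932

α₁ = 1 / (1 + [H⁺]/K1 + K2/[H⁺]) = 1 / (1 + 10^-1.66 + 10^-1.29)
   = 1 / (1 + 0.021878 + 0.051286) = 1/1.0732 = 0.9318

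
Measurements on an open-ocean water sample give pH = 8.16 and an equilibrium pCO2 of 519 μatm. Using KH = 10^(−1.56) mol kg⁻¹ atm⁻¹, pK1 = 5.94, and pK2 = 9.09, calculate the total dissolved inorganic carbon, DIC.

[CO2*] = KH · pCO2 = 10^(−1.56) × 519×10^-6 = 1.429×10^-5 mol/kg
α₀ = 1/(1 + K1/[H⁺] + K1K2/[H⁺]²) = 1/(1 + 10^+2.22 + 10^+1.29) = 0.005363
DIC = [CO2*]/α₀ = 1.429×10^-5 / 0.005363 = 2.67 mmol/kg

DIC = 2.67 mmol/kg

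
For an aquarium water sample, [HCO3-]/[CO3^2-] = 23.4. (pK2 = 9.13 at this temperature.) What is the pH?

pH = 7.76

From K2 = [H⁺][CO3^2-]/[HCO3-]:  pH = pK2 − log₁₀([HCO3-]/[CO3^2-])
log₁₀(23.4) = +1.369
pH = 9.13 − (+1.369) = 7.76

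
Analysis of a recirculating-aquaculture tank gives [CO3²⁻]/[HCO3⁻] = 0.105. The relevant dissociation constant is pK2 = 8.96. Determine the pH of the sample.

From K2 = [H⁺][CO3²⁻]/[HCO3⁻]:  pH = pK2 + log₁₀([CO3²⁻]/[HCO3⁻])
log₁₀(0.105) = -0.979
pH = 8.96 + (-0.979) = 7.98

pH = 7.98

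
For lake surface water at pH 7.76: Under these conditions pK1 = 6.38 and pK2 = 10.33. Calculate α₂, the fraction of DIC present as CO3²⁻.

α₂ = 1 / (1 + [H⁺]/K2 + [H⁺]²/(K1K2)) = 1 / (1 + 10^+2.57 + 10^+1.19)
   = 1 / (1 + 371.54 + 15.488) = 1/388.02 = 0.002577

α₂ = 0.00258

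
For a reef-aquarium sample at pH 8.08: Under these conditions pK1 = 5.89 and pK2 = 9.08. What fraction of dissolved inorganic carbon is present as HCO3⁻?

α₁ = 0.904

α₁ = 1 / (1 + [H⁺]/K1 + K2/[H⁺]) = 1 / (1 + 10^-2.19 + 10^-1.00)
   = 1 / (1 + 0.0064565 + 0.10000) = 1/1.1065 = 0.9038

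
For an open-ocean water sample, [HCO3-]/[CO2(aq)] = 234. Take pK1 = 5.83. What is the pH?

From K1 = [H⁺][HCO3-]/[CO2(aq)]:  pH = pK1 + log₁₀([HCO3-]/[CO2(aq)])
log₁₀(234) = +2.369
pH = 5.83 + (+2.369) = 8.20

pH = 8.20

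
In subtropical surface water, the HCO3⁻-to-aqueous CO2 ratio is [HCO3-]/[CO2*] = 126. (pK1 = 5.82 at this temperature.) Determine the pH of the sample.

pH = 7.92

From K1 = [H⁺][HCO3-]/[CO2*]:  pH = pK1 + log₁₀([HCO3-]/[CO2*])
log₁₀(126) = +2.100
pH = 5.82 + (+2.100) = 7.92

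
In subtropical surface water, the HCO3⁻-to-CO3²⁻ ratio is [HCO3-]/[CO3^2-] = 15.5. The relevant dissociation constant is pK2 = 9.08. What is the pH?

From K2 = [H⁺][CO3^2-]/[HCO3-]:  pH = pK2 − log₁₀([HCO3-]/[CO3^2-])
log₁₀(15.5) = +1.190
pH = 9.08 − (+1.190) = 7.89

pH = 7.89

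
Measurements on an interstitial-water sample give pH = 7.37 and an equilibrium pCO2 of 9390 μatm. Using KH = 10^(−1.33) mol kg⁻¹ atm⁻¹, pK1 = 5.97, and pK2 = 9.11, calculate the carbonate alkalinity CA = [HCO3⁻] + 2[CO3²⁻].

CA = 11.4 mmol/kg

[CO2*] = KH · pCO2 = 10^(−1.33) × 9390×10^-6 = 4.392×10^-4 mol/kg
α₀ = 1/(1 + K1/[H⁺] + K1K2/[H⁺]²) = 1/(1 + 10^+1.40 + 10^-0.34) = 0.03763
DIC = [CO2*]/α₀ = 4.392×10^-4 / 0.03763 = 11.67 mmol/kg
CA = (α₁ + 2α₂)·DIC = (0.9452 + 2×0.01720) × 11.67 = 11.4 mmol/kg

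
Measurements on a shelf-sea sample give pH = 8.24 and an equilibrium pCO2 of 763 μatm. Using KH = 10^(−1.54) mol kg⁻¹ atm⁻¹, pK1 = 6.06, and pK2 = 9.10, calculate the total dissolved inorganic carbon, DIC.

[CO2*] = KH · pCO2 = 10^(−1.54) × 763×10^-6 = 2.201×10^-5 mol/kg
α₀ = 1/(1 + K1/[H⁺] + K1K2/[H⁺]²) = 1/(1 + 10^+2.18 + 10^+1.32) = 0.005772
DIC = [CO2*]/α₀ = 2.201×10^-5 / 0.005772 = 3.81 mmol/kg

DIC = 3.81 mmol/kg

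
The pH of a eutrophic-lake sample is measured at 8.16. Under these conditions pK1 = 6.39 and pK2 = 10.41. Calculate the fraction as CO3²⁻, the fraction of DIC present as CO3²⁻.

α₂ = 1 / (1 + [H⁺]/K2 + [H⁺]²/(K1K2)) = 1 / (1 + 10^+2.25 + 10^+0.48)
   = 1 / (1 + 177.83 + 3.0200) = 1/181.85 = 0.005499

α₂ = 0.00550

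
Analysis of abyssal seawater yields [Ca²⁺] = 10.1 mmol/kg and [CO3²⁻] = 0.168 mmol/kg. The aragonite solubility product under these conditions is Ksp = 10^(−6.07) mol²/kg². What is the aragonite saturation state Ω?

Ksp = 10^(−6.07) = 8.511×10^-7
Ω = [Ca²⁺][CO3²⁻]/Ksp = (10.1×10^-3)(0.168×10^-3) / 8.511×10^-7 = 1.99

Ω = 1.99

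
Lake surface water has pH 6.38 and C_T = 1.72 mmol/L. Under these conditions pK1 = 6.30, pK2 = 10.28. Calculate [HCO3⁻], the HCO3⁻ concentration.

[HCO3⁻] = 0.939 mmol/L

α₁ = 1 / (1 + [H⁺]/K1 + K2/[H⁺]) = 1 / (1 + 10^-0.08 + 10^-3.90)
   = 1 / (1 + 0.83176 + 0.00012589) = 1/1.8319 = 0.5459
[HCO3⁻] = α₁ × DIC = 0.5459 × 1.72 = 0.939 mmol/L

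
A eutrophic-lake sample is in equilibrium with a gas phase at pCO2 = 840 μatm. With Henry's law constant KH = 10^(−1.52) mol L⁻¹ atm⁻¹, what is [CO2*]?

KH = 10^(−1.52) = 3.020×10^-2 mol L⁻¹ atm⁻¹
[CO2*] = KH · pCO2 = 3.020×10^-2 × 840×10^-6 atm = 2.54×10^-5 mol/L

[CO2*] = 25.4 μmol/L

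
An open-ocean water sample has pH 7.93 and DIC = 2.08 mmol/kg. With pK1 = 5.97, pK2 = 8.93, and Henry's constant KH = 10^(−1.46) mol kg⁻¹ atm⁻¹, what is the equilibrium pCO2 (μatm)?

pCO2 = 592 μatm

α₀ = 1 / (1 + K1/[H⁺] + K1K2/[H⁺]²) = 1 / (1 + 10^+1.96 + 10^+0.96)
   = 1 / (1 + 91.201 + 9.1201) = 1/101.32 = 0.009870
[CO2*] = α₀ × DIC = 0.009870 × 2.08 = 0.02053 mmol/kg
pCO2 = [CO2*]/KH = 2.053×10^-5 / 3.467×10^-2 = 592 μatm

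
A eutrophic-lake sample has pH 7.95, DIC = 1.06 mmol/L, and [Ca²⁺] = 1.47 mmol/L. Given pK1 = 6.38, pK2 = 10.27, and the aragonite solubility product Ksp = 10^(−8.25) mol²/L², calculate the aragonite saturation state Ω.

α₂ = 1 / (1 + [H⁺]/K2 + [H⁺]²/(K1K2)) = 1 / (1 + 10^+2.32 + 10^+0.75)
   = 1 / (1 + 208.93 + 5.6234) = 1/215.55 = 0.004639
[CO3²⁻] = α₂ × DIC = 0.004639 × 1.06 = 0.004918 mmol/L = 4.918 μmol/L
Ksp = 10^(−8.25) = 5.623×10^-9
Ω = [Ca²⁺][CO3²⁻]/Ksp = (1.47×10^-3)(4.918×10^-6) / 5.623×10^-9 = 1.29

Ω = 1.29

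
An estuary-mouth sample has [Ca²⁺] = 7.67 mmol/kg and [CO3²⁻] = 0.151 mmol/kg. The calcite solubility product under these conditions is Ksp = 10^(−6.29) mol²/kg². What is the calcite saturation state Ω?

Ksp = 10^(−6.29) = 5.129×10^-7
Ω = [Ca²⁺][CO3²⁻]/Ksp = (7.67×10^-3)(0.151×10^-3) / 5.129×10^-7 = 2.26

Ω = 2.26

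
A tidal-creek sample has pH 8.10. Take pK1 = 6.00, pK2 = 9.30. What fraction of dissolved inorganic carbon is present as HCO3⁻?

α₁ = 1 / (1 + [H⁺]/K1 + K2/[H⁺]) = 1 / (1 + 10^-2.10 + 10^-1.20)
   = 1 / (1 + 0.0079433 + 0.063096) = 1/1.0710 = 0.9337

α₁ = 0.934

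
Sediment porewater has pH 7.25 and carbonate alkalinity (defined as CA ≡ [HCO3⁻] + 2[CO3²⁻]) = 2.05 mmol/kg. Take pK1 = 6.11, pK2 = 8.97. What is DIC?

DIC = 2.16 mmol/kg

CA = [HCO3⁻] + 2[CO3²⁻] = (α₁ + 2α₂)·DIC
At pH 7.25: [H⁺]/K1 = 10^-1.14 = 0.072444, K2/[H⁺] = 10^-1.72 = 0.019055
α₁ = 1/(1 + 0.072444 + 0.019055) = 1/1.0915 = 0.9162; α₂ = α₁·K2/[H⁺] = 0.01746
α₁ + 2α₂ = 0.9511
DIC = CA / (α₁ + 2α₂) = 2.05 / 0.9511 = 2.16 mmol/kg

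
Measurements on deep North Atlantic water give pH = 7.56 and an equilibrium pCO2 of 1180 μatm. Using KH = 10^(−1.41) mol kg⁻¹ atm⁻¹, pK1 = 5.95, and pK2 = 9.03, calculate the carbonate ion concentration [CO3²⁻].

[CO3²⁻] = 0.0634 mmol/kg

[CO2*] = KH · pCO2 = 10^(−1.41) × 1180×10^-6 = 4.591×10^-5 mol/kg
α₀ = 1/(1 + K1/[H⁺] + K1K2/[H⁺]²) = 1/(1 + 10^+1.61 + 10^+0.14) = 0.02319
DIC = [CO2*]/α₀ = 4.591×10^-5 / 0.02319 = 1.979 mmol/kg
[CO3²⁻] = α₂·DIC; α₂ = 0.03201, so [CO3²⁻] = 0.03201 × 1.979 = 0.0634 mmol/kg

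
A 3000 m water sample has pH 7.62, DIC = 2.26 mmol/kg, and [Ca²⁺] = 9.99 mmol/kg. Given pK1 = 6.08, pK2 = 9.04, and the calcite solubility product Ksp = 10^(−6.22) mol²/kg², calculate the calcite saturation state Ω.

Ω = 1.34

α₂ = 1 / (1 + [H⁺]/K2 + [H⁺]²/(K1K2)) = 1 / (1 + 10^+1.42 + 10^-0.12)
   = 1 / (1 + 26.303 + 0.75858) = 1/28.061 = 0.03564
[CO3²⁻] = α₂ × DIC = 0.03564 × 2.26 = 0.08054 mmol/kg
Ksp = 10^(−6.22) = 6.026×10^-7
Ω = [Ca²⁺][CO3²⁻]/Ksp = (9.99×10^-3)(8.054×10^-5) / 6.026×10^-7 = 1.34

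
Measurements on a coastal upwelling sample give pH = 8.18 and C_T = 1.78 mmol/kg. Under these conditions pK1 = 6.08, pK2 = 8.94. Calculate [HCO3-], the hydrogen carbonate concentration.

[HCO3⁻] = 1.51 mmol/kg

α₁ = 1 / (1 + [H⁺]/K1 + K2/[H⁺]) = 1 / (1 + 10^-2.10 + 10^-0.76)
   = 1 / (1 + 0.0079433 + 0.17378) = 1/1.1817 = 0.8462
[HCO3⁻] = α₁ × DIC = 0.8462 × 1.78 = 1.51 mmol/kg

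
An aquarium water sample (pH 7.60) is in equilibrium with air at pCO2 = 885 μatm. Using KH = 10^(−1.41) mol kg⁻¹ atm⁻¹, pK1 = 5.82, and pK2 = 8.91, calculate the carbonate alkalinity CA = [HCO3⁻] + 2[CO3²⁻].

CA = 2.28 mmol/kg

[CO2*] = KH · pCO2 = 10^(−1.41) × 885×10^-6 = 3.443×10^-5 mol/kg
α₀ = 1/(1 + K1/[H⁺] + K1K2/[H⁺]²) = 1/(1 + 10^+1.78 + 10^+0.47) = 0.01557
DIC = [CO2*]/α₀ = 3.443×10^-5 / 0.01557 = 2.211 mmol/kg
CA = (α₁ + 2α₂)·DIC = (0.9385 + 2×0.04596) × 2.211 = 2.28 mmol/kg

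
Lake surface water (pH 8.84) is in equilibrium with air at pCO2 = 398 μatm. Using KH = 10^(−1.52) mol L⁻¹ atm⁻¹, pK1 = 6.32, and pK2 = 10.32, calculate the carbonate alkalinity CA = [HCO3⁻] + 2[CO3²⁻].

CA = 4.24 mmol/L

[CO2*] = KH · pCO2 = 10^(−1.52) × 398×10^-6 = 1.202×10^-5 mol/L
α₀ = 1/(1 + K1/[H⁺] + K1K2/[H⁺]²) = 1/(1 + 10^+2.52 + 10^+1.04) = 0.002915
DIC = [CO2*]/α₀ = 1.202×10^-5 / 0.002915 = 4.124 mmol/L
CA = (α₁ + 2α₂)·DIC = (0.9651 + 2×0.03196) × 4.124 = 4.24 mmol/L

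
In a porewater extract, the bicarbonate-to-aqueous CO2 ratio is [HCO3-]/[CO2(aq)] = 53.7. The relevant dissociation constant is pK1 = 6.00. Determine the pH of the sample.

pH = 7.73

From K1 = [H⁺][HCO3-]/[CO2(aq)]:  pH = pK1 + log₁₀([HCO3-]/[CO2(aq)])
log₁₀(53.7) = +1.730
pH = 6.00 + (+1.730) = 7.73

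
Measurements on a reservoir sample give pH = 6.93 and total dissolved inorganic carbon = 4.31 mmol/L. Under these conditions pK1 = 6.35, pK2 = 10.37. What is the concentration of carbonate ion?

α₂ = 1 / (1 + [H⁺]/K2 + [H⁺]²/(K1K2)) = 1 / (1 + 10^+3.44 + 10^+2.86)
   = 1 / (1 + 2754.2 + 724.44) = 1/3479.7 = 0.0002874
[CO3²⁻] = α₂ × DIC = 0.0002874 × 4.31 = 0.00124 mmol/L = 1.24 μmol/L

[CO3²⁻] = 1.24 μmol/L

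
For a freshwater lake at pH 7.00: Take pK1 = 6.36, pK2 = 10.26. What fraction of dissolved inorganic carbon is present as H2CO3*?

α₀ = 1 / (1 + K1/[H⁺] + K1K2/[H⁺]²) = 1 / (1 + 10^+0.64 + 10^-2.62)
   = 1 / (1 + 4.3652 + 0.0023988) = 1/5.3676 = 0.1863

α₀ = 0.186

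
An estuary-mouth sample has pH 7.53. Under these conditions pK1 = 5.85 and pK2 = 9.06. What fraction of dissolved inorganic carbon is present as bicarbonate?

α₁ = 0.952

α₁ = 1 / (1 + [H⁺]/K1 + K2/[H⁺]) = 1 / (1 + 10^-1.68 + 10^-1.53)
   = 1 / (1 + 0.020893 + 0.029512) = 1/1.0504 = 0.9520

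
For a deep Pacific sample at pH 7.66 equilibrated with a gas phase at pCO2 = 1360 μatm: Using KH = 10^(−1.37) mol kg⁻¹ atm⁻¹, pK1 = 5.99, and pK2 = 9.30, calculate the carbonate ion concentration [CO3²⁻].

[CO2*] = KH · pCO2 = 10^(−1.37) × 1360×10^-6 = 5.801×10^-5 mol/kg
α₀ = 1/(1 + K1/[H⁺] + K1K2/[H⁺]²) = 1/(1 + 10^+1.67 + 10^+0.03) = 0.02047
DIC = [CO2*]/α₀ = 5.801×10^-5 / 0.02047 = 2.834 mmol/kg
[CO3²⁻] = α₂·DIC; α₂ = 0.02194, so [CO3²⁻] = 0.02194 × 2.834 = 0.0622 mmol/kg

[CO3²⁻] = 0.0622 mmol/kg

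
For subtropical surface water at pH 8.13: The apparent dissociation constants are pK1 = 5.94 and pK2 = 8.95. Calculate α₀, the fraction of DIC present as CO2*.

α₀ = 1 / (1 + K1/[H⁺] + K1K2/[H⁺]²) = 1 / (1 + 10^+2.19 + 10^+1.37)
   = 1 / (1 + 154.88 + 23.442) = 1/179.32 = 0.005576

α₀ = 0.00558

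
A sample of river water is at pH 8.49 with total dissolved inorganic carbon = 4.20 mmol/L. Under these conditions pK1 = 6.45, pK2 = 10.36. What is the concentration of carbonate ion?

[CO3²⁻] = 0.0554 mmol/L

α₂ = 1 / (1 + [H⁺]/K2 + [H⁺]²/(K1K2)) = 1 / (1 + 10^+1.87 + 10^-0.17)
   = 1 / (1 + 74.131 + 0.67608) = 1/75.807 = 0.01319
[CO3²⁻] = α₂ × DIC = 0.01319 × 4.20 = 0.0554 mmol/L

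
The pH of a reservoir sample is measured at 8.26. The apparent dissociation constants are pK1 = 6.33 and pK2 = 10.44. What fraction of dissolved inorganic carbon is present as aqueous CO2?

α₀ = 0.0115

α₀ = 1 / (1 + K1/[H⁺] + K1K2/[H⁺]²) = 1 / (1 + 10^+1.93 + 10^-0.25)
   = 1 / (1 + 85.114 + 0.56234) = 1/86.676 = 0.01154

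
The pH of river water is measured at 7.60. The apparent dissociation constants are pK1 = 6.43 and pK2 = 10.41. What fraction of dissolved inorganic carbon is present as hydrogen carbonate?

α₁ = 0.935

α₁ = 1 / (1 + [H⁺]/K1 + K2/[H⁺]) = 1 / (1 + 10^-1.17 + 10^-2.81)
   = 1 / (1 + 0.067608 + 0.0015488) = 1/1.0692 = 0.9353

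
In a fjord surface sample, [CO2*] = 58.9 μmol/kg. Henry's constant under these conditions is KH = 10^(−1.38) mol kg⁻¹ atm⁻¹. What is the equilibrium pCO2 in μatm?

pCO2 = 1410 μatm

KH = 10^(−1.38) = 4.169×10^-2 mol kg⁻¹ atm⁻¹
pCO2 = [CO2*]/KH = 58.9×10^-6 / 4.169×10^-2 = 1.41×10^-3 atm = 1410 μatm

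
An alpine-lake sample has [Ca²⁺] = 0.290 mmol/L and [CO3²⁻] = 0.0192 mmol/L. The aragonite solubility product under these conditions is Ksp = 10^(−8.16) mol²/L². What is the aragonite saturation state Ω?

Ω = 0.805

Ksp = 10^(−8.16) = 6.918×10^-9
Ω = [Ca²⁺][CO3²⁻]/Ksp = (0.290×10^-3)(0.0192×10^-3) / 6.918×10^-9 = 0.805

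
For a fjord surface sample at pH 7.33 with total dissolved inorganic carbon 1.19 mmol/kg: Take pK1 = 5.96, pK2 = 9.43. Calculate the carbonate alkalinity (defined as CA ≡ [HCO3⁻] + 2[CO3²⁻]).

CA = 1.15 mmol/kg

CA = [HCO3⁻] + 2[CO3²⁻] = (α₁ + 2α₂)·DIC
At pH 7.33: [H⁺]/K1 = 10^-1.37 = 0.042658, K2/[H⁺] = 10^-2.10 = 0.0079433
α₁ = 1/(1 + 0.042658 + 0.0079433) = 1/1.0506 = 0.9518; α₂ = α₁·K2/[H⁺] = 0.007561
α₁ + 2α₂ = 0.9670
CA = 0.9670 × 1.19 = 1.15 mmol/kg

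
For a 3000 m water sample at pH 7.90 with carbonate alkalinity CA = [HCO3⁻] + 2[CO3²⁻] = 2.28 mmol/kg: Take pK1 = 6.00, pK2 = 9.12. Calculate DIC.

CA = [HCO3⁻] + 2[CO3²⁻] = (α₁ + 2α₂)·DIC
At pH 7.90: [H⁺]/K1 = 10^-1.90 = 0.012589, K2/[H⁺] = 10^-1.22 = 0.060256
α₁ = 1/(1 + 0.012589 + 0.060256) = 1/1.0728 = 0.9321; α₂ = α₁·K2/[H⁺] = 0.05616
α₁ + 2α₂ = 1.0444
DIC = CA / (α₁ + 2α₂) = 2.28 / 1.0444 = 2.18 mmol/kg

DIC = 2.18 mmol/kg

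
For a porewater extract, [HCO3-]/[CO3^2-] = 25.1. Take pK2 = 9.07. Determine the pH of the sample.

From K2 = [H⁺][CO3^2-]/[HCO3-]:  pH = pK2 − log₁₀([HCO3-]/[CO3^2-])
log₁₀(25.1) = +1.400
pH = 9.07 − (+1.400) = 7.67

pH = 7.67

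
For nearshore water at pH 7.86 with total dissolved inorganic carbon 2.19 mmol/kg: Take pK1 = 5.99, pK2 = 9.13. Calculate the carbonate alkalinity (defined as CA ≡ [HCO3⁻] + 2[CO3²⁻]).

CA = 2.27 mmol/kg

CA = [HCO3⁻] + 2[CO3²⁻] = (α₁ + 2α₂)·DIC
At pH 7.86: [H⁺]/K1 = 10^-1.87 = 0.013490, K2/[H⁺] = 10^-1.27 = 0.053703
α₁ = 1/(1 + 0.013490 + 0.053703) = 1/1.0672 = 0.9370; α₂ = α₁·K2/[H⁺] = 0.05032
α₁ + 2α₂ = 1.0377
CA = 1.0377 × 2.19 = 2.27 mmol/kg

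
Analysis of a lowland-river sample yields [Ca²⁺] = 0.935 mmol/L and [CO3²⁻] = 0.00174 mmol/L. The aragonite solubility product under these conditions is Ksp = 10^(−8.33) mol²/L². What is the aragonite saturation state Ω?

Ksp = 10^(−8.33) = 4.677×10^-9
Ω = [Ca²⁺][CO3²⁻]/Ksp = (0.935×10^-3)(0.00174×10^-3) / 4.677×10^-9 = 0.348

Ω = 0.348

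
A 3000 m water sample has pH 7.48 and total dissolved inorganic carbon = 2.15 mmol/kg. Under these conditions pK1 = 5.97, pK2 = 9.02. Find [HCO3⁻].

α₁ = 1 / (1 + [H⁺]/K1 + K2/[H⁺]) = 1 / (1 + 10^-1.51 + 10^-1.54)
   = 1 / (1 + 0.030903 + 0.028840) = 1/1.0597 = 0.9436
[HCO3⁻] = α₁ × DIC = 0.9436 × 2.15 = 2.03 mmol/kg

[HCO3⁻] = 2.03 mmol/kg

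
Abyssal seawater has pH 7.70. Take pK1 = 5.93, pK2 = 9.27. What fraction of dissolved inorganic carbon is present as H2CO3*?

α₀ = 0.0163

α₀ = 1 / (1 + K1/[H⁺] + K1K2/[H⁺]²) = 1 / (1 + 10^+1.77 + 10^+0.20)
   = 1 / (1 + 58.884 + 1.5849) = 1/61.469 = 0.01627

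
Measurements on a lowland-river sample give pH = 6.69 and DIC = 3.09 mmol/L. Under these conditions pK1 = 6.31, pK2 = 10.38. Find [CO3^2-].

[CO3²⁻] = 0.445 μmol/L

α₂ = 1 / (1 + [H⁺]/K2 + [H⁺]²/(K1K2)) = 1 / (1 + 10^+3.69 + 10^+3.31)
   = 1 / (1 + 4897.8 + 2041.7) = 1/6940.5 = 0.0001441
[CO3²⁻] = α₂ × DIC = 0.0001441 × 3.09 = 0.000445 mmol/L = 0.445 μmol/L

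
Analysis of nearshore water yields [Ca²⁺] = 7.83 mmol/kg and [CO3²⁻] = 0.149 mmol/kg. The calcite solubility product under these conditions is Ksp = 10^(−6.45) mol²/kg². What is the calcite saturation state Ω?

Ω = 3.29

Ksp = 10^(−6.45) = 3.548×10^-7
Ω = [Ca²⁺][CO3²⁻]/Ksp = (7.83×10^-3)(0.149×10^-3) / 3.548×10^-7 = 3.29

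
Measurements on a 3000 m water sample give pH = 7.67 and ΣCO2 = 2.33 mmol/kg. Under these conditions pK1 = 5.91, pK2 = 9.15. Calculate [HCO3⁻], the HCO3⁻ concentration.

α₁ = 1 / (1 + [H⁺]/K1 + K2/[H⁺]) = 1 / (1 + 10^-1.76 + 10^-1.48)
   = 1 / (1 + 0.017378 + 0.033113) = 1/1.0505 = 0.9519
[HCO3⁻] = α₁ × DIC = 0.9519 × 2.33 = 2.22 mmol/kg

[HCO3⁻] = 2.22 mmol/kg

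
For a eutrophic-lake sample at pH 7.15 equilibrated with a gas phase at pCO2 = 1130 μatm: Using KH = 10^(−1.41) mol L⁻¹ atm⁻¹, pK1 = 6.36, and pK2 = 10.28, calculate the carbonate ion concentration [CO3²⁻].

[CO3²⁻] = 0.201 μmol/L

[CO2*] = KH · pCO2 = 10^(−1.41) × 1130×10^-6 = 4.396×10^-5 mol/L
α₀ = 1/(1 + K1/[H⁺] + K1K2/[H⁺]²) = 1/(1 + 10^+0.79 + 10^-2.34) = 0.1395
DIC = [CO2*]/α₀ = 4.396×10^-5 / 0.1395 = 0.3152 mmol/L
[CO3²⁻] = α₂·DIC; α₂ = 0.0006375, so [CO3²⁻] = 0.0006375 × 0.3152 = 0.000201 mmol/L = 0.201 μmol/L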